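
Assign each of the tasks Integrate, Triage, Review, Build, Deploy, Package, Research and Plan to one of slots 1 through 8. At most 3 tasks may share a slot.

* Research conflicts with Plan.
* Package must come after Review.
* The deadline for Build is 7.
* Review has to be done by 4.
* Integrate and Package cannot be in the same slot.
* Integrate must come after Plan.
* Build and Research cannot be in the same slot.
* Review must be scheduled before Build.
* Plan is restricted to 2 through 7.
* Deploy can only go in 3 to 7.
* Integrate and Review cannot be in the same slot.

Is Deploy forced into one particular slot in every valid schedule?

No

Deploy can be 3 (e.g. Research in 1, Plan in 2, Review in 1, Package in 2, Triage in 1, Build in 2, Deploy in 3, Integrate in 3) or 4 (e.g. Plan=2; Package=2; Integrate=3; Build=2; Research=1; Triage=1; Review=1; Deploy=4).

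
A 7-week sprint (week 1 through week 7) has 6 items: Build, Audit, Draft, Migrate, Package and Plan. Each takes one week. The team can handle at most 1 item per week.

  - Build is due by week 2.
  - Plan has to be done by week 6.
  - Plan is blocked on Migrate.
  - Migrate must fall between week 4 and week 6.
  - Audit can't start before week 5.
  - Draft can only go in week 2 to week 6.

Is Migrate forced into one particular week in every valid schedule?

No

Migrate can be week 4 (e.g. Plan=week 6, Migrate=week 4, Package=week 3, Draft=week 2, Audit=week 5, Build=week 1) or week 5 (e.g. Audit in week 7, Build in week 1, Draft in week 2, Package in week 3, Plan in week 6, Migrate in week 5).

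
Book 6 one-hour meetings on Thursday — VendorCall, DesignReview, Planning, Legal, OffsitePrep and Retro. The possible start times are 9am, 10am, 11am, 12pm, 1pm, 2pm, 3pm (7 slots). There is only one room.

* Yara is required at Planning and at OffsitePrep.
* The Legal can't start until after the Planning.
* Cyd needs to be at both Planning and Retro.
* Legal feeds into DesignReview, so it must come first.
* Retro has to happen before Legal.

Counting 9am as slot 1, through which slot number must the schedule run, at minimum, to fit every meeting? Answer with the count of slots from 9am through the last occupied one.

6 slots

The precedence chain requires at least 3 distinct slots.
With at most 1 per slot and 6 meetings, at least 6 slots are needed.
6 works (last occupied slot: 2pm): for example OffsitePrep=2pm; DesignReview=12pm; Retro=10am; Legal=11am; Planning=9am; VendorCall=1pm.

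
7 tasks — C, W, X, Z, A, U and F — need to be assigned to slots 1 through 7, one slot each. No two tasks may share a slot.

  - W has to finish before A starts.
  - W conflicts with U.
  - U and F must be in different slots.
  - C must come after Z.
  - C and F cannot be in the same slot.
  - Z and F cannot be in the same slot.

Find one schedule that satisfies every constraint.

X -> 5, W -> 3, C -> 2, A -> 4, Z -> 1, U -> 6, F -> 7

Checking: W(3) before A(4); Z(1) before C(2); U(6) != F(7); Z(1) != F(7); W(3) != U(6); C(2) != F(7); max 1 per slot (cap 1).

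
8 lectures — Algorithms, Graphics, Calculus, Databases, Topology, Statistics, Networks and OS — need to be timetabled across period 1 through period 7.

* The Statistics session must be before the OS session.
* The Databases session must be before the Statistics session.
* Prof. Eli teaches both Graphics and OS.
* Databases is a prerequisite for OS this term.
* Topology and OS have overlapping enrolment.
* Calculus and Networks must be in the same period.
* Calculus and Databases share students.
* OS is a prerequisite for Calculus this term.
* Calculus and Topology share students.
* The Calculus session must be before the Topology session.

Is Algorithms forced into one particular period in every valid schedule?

Algorithms can be period 1 (e.g. Algorithms in period 1, Networks in period 4, OS in period 3, Graphics in period 1, Topology in period 5, Statistics in period 2, Calculus in period 4, Databases in period 1) or period 2 (e.g. Calculus=period 4, Statistics=period 2, OS=period 3, Graphics=period 1, Algorithms=period 2, Networks=period 4, Databases=period 1, Topology=period 5).

No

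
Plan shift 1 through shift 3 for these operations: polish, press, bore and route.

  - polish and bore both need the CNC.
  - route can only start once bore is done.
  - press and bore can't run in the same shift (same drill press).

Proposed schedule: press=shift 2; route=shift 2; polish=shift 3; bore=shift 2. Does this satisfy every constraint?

polish and bore both need the CNC — holds.
press and bore can't run in the same shift (same drill press) — violated.
route can only start once bore is done — violated.

No. press and bore can't run in the same shift (same drill press) is not satisfied.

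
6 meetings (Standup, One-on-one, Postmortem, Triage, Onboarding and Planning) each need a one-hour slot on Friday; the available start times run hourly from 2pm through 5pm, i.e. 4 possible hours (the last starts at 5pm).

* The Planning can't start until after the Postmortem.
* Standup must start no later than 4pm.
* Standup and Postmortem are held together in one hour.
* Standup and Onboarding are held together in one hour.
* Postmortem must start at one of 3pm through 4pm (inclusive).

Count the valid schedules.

Splitting on Standup: it can be 3pm (32), 4pm (16). Listing each branch's schedules as (One-on-one, Postmortem, Triage, Onboarding, Planning):
Standup=3pm: (2pm,3pm,2pm,3pm,4pm) (2pm,3pm,2pm,3pm,5pm) (2pm,3pm,3pm,3pm,4pm) (2pm,3pm,3pm,3pm,5pm) (2pm,3pm,4pm,3pm,4pm) (2pm,3pm,4pm,3pm,5pm) (2pm,3pm,5pm,3pm,4pm) (2pm,3pm,5pm,3pm,5pm) (3pm,3pm,2pm,3pm,4pm) (3pm,3pm,2pm,3pm,5pm) (3pm,3pm,3pm,3pm,4pm) (3pm,3pm,3pm,3pm,5pm) (3pm,3pm,4pm,3pm,4pm) (3pm,3pm,4pm,3pm,5pm) (3pm,3pm,5pm,3pm,4pm) (3pm,3pm,5pm,3pm,5pm) (4pm,3pm,2pm,3pm,4pm) (4pm,3pm,2pm,3pm,5pm) (4pm,3pm,3pm,3pm,4pm) (4pm,3pm,3pm,3pm,5pm) (4pm,3pm,4pm,3pm,4pm) (4pm,3pm,4pm,3pm,5pm) (4pm,3pm,5pm,3pm,4pm) (4pm,3pm,5pm,3pm,5pm) (5pm,3pm,2pm,3pm,4pm) (5pm,3pm,2pm,3pm,5pm) (5pm,3pm,3pm,3pm,4pm) (5pm,3pm,3pm,3pm,5pm) (5pm,3pm,4pm,3pm,4pm) (5pm,3pm,4pm,3pm,5pm) (5pm,3pm,5pm,3pm,4pm) (5pm,3pm,5pm,3pm,5pm) — 32.
Standup=4pm: (2pm,4pm,2pm,4pm,5pm) (2pm,4pm,3pm,4pm,5pm) (2pm,4pm,4pm,4pm,5pm) (2pm,4pm,5pm,4pm,5pm) (3pm,4pm,2pm,4pm,5pm) (3pm,4pm,3pm,4pm,5pm) (3pm,4pm,4pm,4pm,5pm) (3pm,4pm,5pm,4pm,5pm) (4pm,4pm,2pm,4pm,5pm) (4pm,4pm,3pm,4pm,5pm) (4pm,4pm,4pm,4pm,5pm) (4pm,4pm,5pm,4pm,5pm) (5pm,4pm,2pm,4pm,5pm) (5pm,4pm,3pm,4pm,5pm) (5pm,4pm,4pm,4pm,5pm) (5pm,4pm,5pm,4pm,5pm) — 16.
Summing: 32 + 16 = 48.

48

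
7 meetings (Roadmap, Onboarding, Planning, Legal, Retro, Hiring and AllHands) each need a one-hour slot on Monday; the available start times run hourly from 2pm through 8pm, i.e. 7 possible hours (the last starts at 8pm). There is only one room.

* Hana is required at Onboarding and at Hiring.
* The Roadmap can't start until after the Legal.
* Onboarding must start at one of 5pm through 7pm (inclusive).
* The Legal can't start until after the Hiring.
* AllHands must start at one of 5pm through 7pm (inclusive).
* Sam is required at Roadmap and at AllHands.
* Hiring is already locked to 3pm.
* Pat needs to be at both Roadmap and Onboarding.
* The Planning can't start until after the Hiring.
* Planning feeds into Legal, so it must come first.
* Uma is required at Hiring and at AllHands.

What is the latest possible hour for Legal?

7pm

Precedence pushes Legal to at least 5pm; downstream work caps Legal at 7pm.
Legal at 7pm is achievable: Hiring -> 3pm; Planning -> 4pm; Onboarding -> 5pm; Roadmap -> 8pm; AllHands -> 6pm; Retro -> 2pm; Legal -> 7pm.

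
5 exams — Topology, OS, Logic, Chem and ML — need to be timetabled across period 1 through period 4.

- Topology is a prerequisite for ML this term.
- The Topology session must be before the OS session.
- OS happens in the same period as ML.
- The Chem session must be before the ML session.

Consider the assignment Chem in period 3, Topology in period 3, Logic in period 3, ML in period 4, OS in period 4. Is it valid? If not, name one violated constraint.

OS happens in the same period as ML — holds.
The Topology session must be before the OS session — holds.
The Chem session must be before the ML session — holds.
Topology is a prerequisite for ML this term — holds.

Yes, all constraints hold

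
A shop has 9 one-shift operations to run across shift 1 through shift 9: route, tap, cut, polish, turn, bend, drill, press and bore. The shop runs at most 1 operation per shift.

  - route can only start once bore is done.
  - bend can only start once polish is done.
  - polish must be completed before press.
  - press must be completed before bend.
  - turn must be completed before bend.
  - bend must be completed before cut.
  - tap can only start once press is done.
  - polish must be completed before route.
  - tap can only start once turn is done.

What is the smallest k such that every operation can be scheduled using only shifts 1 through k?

9

The precedence chain requires at least 4 distinct shifts.
With at most 1 per shift and 9 operations, at least 9 shifts are needed.
9 works (last occupied shift: shift 9): for example press in shift 2, polish in shift 1, bend in shift 4, tap in shift 7, drill in shift 9, bore in shift 5, route in shift 6, turn in shift 3, cut in shift 8.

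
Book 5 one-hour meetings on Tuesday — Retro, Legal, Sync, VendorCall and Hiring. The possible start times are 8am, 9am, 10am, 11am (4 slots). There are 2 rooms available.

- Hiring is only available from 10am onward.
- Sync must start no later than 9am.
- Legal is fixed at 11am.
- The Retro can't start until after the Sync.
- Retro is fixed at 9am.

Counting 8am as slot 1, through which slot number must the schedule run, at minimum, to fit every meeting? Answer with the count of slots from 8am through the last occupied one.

4

The precedence chain requires at least 2 distinct slots.
With at most 2 per slot and 5 meetings, at least 3 slots are needed.
Legal can't be placed before 11am — that is slot 4 counting from 8am — so the schedule must run through at least 4 slots.
4 works (last occupied slot: 11am): for example Legal -> 11am; VendorCall -> 8am; Sync -> 8am; Retro -> 9am; Hiring -> 10am.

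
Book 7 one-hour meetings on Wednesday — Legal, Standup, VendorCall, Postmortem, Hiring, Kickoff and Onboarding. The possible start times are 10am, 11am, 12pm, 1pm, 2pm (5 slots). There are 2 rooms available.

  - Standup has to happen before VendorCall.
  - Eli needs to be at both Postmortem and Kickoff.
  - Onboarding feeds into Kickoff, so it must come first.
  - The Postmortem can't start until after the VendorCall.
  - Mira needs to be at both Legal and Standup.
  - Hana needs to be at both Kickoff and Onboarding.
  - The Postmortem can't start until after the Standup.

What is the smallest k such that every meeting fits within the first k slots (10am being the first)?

The precedence chain requires at least 3 distinct slots.
With at most 2 per slot and 7 meetings, at least 4 slots are needed.
4 works (last occupied slot: 1pm): for example Legal in 12pm, VendorCall in 11am, Kickoff in 11am, Postmortem in 12pm, Onboarding in 10am, Standup in 10am, Hiring in 1pm.

4 slots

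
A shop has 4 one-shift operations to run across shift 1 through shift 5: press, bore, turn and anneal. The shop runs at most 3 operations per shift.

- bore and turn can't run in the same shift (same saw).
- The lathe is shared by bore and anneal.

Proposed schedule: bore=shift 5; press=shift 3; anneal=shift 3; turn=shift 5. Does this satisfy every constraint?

No. bore and turn can't run in the same shift (same saw) is not satisfied.

bore and turn can't run in the same shift (same saw) — violated.
The shop runs at most 3 operations per shift — holds.
The lathe is shared by bore and anneal — holds.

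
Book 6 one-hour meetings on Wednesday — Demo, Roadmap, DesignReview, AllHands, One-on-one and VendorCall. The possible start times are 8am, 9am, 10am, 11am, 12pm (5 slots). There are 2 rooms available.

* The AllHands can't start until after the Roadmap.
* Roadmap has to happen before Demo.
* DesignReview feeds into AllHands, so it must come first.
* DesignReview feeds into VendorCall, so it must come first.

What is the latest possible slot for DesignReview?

Downstream work caps DesignReview at 11am.
DesignReview at 11am is achievable: Roadmap=8am; AllHands=12pm; Demo=9am; VendorCall=12pm; DesignReview=11am; One-on-one=8am.

11am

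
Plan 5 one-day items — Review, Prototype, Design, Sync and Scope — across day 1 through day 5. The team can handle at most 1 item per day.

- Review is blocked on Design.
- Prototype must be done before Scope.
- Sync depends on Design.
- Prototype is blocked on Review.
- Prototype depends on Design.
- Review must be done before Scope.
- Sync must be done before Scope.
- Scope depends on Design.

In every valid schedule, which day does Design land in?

Downstream work caps Design at day 2.
So Design is pinned to day 1.

day 1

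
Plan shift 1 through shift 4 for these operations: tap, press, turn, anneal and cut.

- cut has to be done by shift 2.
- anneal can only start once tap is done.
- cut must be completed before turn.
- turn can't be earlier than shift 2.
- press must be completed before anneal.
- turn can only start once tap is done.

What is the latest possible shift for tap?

Downstream work caps tap at shift 3.
tap at shift 3 is achievable: anneal -> shift 4, turn -> shift 4, cut -> shift 1, press -> shift 1, tap -> shift 3.

shift 3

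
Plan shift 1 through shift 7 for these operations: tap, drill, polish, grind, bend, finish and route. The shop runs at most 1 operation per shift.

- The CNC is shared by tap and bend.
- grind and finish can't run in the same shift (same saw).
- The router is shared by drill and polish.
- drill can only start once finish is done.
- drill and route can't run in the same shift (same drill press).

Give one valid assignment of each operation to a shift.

tap in shift 3; bend in shift 6; finish in shift 1; route in shift 7; grind in shift 5; polish in shift 4; drill in shift 2

Checking: finish(shift 1) before drill(shift 2); grind(shift 5) != finish(shift 1); drill(shift 2) != polish(shift 4); tap(shift 3) != bend(shift 6); drill(shift 2) != route(shift 7); max 1 per shift (cap 1).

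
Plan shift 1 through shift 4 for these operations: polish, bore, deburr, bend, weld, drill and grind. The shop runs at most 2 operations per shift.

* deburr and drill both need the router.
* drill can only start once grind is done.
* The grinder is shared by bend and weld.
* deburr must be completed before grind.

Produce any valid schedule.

bend in shift 3, deburr in shift 1, weld in shift 4, bore in shift 2, polish in shift 1, drill in shift 3, grind in shift 2

Checking: grind(shift 2) before drill(shift 3); deburr(shift 1) before grind(shift 2); deburr(shift 1) != drill(shift 3); bend(shift 3) != weld(shift 4); max 2 per shift (cap 2).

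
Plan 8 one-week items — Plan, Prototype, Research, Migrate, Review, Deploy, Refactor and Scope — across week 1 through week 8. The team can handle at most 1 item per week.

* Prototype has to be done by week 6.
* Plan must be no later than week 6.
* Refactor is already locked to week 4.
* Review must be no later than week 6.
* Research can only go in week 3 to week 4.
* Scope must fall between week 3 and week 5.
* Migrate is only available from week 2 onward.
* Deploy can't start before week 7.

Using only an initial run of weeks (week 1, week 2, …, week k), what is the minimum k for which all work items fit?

With at most 1 per week and 8 work items, at least 8 weeks are needed.
Deploy can't be placed before week 7, so the schedule must run through at least week 7.
8 works (last occupied week: week 8): for example Review in week 6, Scope in week 5, Deploy in week 7, Prototype in week 2, Refactor in week 4, Research in week 3, Migrate in week 8, Plan in week 1.

8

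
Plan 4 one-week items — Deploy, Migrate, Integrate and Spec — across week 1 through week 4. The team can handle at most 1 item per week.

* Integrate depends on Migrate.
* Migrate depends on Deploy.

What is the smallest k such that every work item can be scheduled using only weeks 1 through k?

4 weeks

The precedence chain requires at least 3 distinct weeks.
With at most 1 per week and 4 work items, at least 4 weeks are needed.
4 works (last occupied week: week 4): for example Migrate in week 2, Deploy in week 1, Spec in week 4, Integrate in week 3.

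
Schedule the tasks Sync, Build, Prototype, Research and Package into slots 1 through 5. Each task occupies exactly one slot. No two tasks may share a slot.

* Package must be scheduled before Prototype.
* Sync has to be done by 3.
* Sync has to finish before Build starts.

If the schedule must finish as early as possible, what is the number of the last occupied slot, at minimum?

The precedence chain requires at least 2 distinct slots.
With at most 1 per slot and 5 tasks, at least 5 slots are needed.
5 works (last occupied slot: 5): for example Build -> 2, Prototype -> 4, Research -> 5, Sync -> 1, Package -> 3.

5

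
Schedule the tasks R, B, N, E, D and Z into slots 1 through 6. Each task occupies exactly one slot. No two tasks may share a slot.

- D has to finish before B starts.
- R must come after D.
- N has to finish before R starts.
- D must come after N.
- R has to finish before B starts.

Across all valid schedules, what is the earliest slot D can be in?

Precedence pushes D to at least 2; downstream work caps D at 4.
D at 2 is achievable: Z=6, N=1, D=2, R=3, E=5, B=4.

2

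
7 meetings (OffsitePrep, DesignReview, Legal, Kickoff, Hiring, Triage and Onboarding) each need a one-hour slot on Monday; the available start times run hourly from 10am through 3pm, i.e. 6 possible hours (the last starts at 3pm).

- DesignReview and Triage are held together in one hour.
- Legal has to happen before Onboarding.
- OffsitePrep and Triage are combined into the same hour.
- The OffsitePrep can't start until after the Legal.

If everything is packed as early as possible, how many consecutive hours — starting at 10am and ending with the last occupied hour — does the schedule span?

2 hours

The precedence chain requires at least 2 distinct hours.
2 works (last occupied hour: 11am): for example DesignReview -> 11am, Legal -> 10am, Triage -> 11am, OffsitePrep -> 11am, Onboarding -> 11am, Kickoff -> 10am, Hiring -> 10am.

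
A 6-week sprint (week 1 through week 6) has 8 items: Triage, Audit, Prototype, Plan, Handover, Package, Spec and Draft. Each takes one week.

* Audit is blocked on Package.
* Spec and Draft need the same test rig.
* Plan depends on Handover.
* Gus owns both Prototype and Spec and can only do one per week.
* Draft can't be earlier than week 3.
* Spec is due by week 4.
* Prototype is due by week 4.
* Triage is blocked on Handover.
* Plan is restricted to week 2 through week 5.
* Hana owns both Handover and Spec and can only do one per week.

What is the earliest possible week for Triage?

Precedence pushes Triage to at least week 2.
Triage at week 2 is achievable: Spec -> week 2, Package -> week 1, Handover -> week 1, Draft -> week 3, Plan -> week 2, Triage -> week 2, Prototype -> week 1, Audit -> week 2.

week 2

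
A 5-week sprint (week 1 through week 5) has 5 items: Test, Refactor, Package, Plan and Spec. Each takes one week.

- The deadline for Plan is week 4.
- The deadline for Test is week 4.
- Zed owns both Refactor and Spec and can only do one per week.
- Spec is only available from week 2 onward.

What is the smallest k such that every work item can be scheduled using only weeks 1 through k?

2

Spec can't be placed before week 2, so the schedule must run through at least week 2.
2 works (last occupied week: week 2): for example Spec -> week 2, Package -> week 1, Refactor -> week 1, Plan -> week 1, Test -> week 1.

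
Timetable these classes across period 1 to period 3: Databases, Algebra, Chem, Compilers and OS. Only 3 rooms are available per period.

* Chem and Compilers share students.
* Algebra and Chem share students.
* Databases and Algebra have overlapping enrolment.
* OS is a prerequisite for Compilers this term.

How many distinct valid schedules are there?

24

Splitting on Databases: it can be period 1 (9), period 2 (8), period 3 (7). Listing each branch's schedules as (Algebra, Chem, Compilers, OS) by period number:
Databases=period 1: (2,1,2,1) (2,1,3,1) (2,1,3,2) (2,3,2,1) (3,1,2,1) (3,1,3,1) (3,1,3,2) (3,2,3,1) (3,2,3,2) — 9.
Databases=period 2: (1,2,3,1) (1,2,3,2) (1,3,2,1) (3,1,2,1) (3,1,3,1) (3,1,3,2) (3,2,3,1) (3,2,3,2) — 8.
Databases=period 3: (1,2,3,1) (1,2,3,2) (1,3,2,1) (2,1,2,1) (2,1,3,1) (2,1,3,2) (2,3,2,1) — 7.
Summing: 9 + 8 + 7 = 24.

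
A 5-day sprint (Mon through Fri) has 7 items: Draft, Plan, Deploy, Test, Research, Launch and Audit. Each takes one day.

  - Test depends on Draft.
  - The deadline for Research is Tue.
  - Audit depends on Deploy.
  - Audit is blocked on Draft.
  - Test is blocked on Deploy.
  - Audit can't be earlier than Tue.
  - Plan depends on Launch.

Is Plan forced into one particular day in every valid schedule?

Plan can be Tue (e.g. Launch -> Mon, Test -> Tue, Draft -> Mon, Audit -> Tue, Deploy -> Mon, Research -> Mon, Plan -> Tue) or Wed (e.g. Plan=Wed, Research=Mon, Audit=Tue, Draft=Mon, Test=Tue, Launch=Mon, Deploy=Mon).

No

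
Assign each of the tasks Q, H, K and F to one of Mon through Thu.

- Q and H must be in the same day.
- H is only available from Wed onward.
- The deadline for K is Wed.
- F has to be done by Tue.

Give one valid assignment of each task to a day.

Q in Wed; F in Mon; H in Wed; K in Mon

Checking: Q = H = Wed; K=Mon in [Mon,Wed]; F=Mon in [Mon,Tue]; H=Wed in [Wed,Thu].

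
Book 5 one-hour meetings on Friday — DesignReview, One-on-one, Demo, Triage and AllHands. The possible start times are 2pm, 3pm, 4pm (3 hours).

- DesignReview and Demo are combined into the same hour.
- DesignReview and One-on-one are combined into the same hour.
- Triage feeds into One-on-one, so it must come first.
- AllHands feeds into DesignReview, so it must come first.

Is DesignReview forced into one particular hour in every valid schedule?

DesignReview can be 3pm (e.g. Demo in 3pm; Triage in 2pm; DesignReview in 3pm; AllHands in 2pm; One-on-one in 3pm) or 4pm (e.g. DesignReview -> 4pm; Triage -> 2pm; AllHands -> 2pm; One-on-one -> 4pm; Demo -> 4pm).

No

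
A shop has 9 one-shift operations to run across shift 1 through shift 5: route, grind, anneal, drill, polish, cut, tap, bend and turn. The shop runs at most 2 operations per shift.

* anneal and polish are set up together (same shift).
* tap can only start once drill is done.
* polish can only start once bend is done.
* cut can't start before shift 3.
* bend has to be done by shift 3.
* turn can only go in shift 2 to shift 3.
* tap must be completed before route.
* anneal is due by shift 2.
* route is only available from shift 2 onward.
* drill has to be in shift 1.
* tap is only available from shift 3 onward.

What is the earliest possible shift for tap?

shift 3

Tap is available from shift 3; downstream work caps tap at shift 4.
tap at shift 3 is achievable: anneal -> shift 2; tap -> shift 3; drill -> shift 1; bend -> shift 1; route -> shift 4; grind -> shift 5; polish -> shift 2; cut -> shift 4; turn -> shift 3.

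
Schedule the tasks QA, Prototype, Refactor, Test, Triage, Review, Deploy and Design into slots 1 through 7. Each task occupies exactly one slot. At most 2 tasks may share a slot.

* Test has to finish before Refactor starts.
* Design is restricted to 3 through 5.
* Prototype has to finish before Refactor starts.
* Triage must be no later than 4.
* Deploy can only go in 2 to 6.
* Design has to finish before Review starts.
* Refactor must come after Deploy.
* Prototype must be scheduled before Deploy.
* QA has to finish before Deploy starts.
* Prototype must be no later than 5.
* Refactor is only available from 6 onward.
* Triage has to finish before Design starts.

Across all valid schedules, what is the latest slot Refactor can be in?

Refactor is available from 6.
Refactor at 7 is achievable: Refactor -> 7, QA -> 2, Deploy -> 3, Triage -> 1, Design -> 3, Test -> 2, Prototype -> 1, Review -> 4.

7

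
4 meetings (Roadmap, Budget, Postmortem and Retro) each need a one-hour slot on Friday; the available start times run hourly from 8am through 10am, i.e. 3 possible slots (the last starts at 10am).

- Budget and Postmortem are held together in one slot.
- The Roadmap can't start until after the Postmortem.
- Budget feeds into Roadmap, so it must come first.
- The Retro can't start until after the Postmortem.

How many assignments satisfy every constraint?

5

Splitting on Roadmap: it can be 9am (2), 10am (3). Listing each branch's schedules as (Budget, Postmortem, Retro):
Roadmap=9am: (8am,8am,9am) (8am,8am,10am) — 2.
Roadmap=10am: (8am,8am,9am) (8am,8am,10am) (9am,9am,10am) — 3.
Summing: 2 + 3 = 5.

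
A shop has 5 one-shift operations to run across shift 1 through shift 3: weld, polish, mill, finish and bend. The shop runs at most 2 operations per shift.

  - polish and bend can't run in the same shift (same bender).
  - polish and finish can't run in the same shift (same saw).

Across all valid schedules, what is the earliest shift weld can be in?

shift 1

weld at shift 1 is achievable: bend -> shift 3; weld -> shift 1; mill -> shift 2; polish -> shift 1; finish -> shift 2.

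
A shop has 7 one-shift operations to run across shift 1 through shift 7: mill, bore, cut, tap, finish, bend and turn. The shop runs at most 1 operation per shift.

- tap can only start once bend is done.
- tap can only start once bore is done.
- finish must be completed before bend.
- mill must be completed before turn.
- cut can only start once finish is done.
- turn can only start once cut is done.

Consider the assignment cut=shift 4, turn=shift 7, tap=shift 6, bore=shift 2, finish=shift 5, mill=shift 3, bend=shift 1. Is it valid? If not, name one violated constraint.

No. finish must be completed before bend is not satisfied.

The shop runs at most 1 operation per shift — holds.
mill must be completed before turn — holds.
cut can only start once finish is done — violated.
tap can only start once bend is done — holds.
turn can only start once cut is done — holds.
tap can only start once bore is done — holds.
finish must be completed before bend — violated.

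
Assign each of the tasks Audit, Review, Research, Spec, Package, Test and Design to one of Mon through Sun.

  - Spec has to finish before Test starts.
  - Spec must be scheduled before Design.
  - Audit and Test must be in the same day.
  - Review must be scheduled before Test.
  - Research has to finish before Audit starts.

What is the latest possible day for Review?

Sat

Downstream work caps Review at Sat.
Review at Sat is achievable: Package=Mon; Audit=Sun; Review=Sat; Test=Sun; Spec=Mon; Design=Tue; Research=Mon.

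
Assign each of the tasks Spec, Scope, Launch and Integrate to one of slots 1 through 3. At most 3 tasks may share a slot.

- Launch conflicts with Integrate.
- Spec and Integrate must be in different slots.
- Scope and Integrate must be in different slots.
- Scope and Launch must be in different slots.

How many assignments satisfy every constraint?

Splitting on Spec: it can be 1 (4), 2 (4), 3 (4). Listing each branch's schedules as (Scope, Launch, Integrate):
Spec=1: (1,2,3) (1,3,2) (2,1,3) (3,1,2) — 4.
Spec=2: (1,2,3) (2,1,3) (2,3,1) (3,2,1) — 4.
Spec=3: (1,3,2) (2,3,1) (3,1,2) (3,2,1) — 4.
Summing: 4 + 4 + 4 = 12.

12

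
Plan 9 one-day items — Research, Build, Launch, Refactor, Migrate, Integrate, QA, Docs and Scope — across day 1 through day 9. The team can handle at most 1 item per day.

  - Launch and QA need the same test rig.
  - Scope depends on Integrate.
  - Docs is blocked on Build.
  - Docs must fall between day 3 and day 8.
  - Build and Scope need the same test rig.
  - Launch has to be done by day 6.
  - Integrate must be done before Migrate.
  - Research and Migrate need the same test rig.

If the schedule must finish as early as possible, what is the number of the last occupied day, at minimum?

The precedence chain requires at least 2 distinct days.
With at most 1 per day and 9 tasks, at least 9 days are needed.
Docs can't be placed before day 3, so the schedule must run through at least day 3.
9 works (last occupied day: day 9): for example Refactor in day 8; Scope in day 6; Docs in day 3; Launch in day 1; Migrate in day 5; Build in day 2; Research in day 7; QA in day 9; Integrate in day 4.

9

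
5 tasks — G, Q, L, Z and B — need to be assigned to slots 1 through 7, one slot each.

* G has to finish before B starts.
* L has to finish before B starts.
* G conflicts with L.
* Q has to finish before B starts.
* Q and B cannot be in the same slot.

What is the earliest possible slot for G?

1

Downstream work caps G at 6.
G at 1 is achievable: B=3; Q=1; G=1; L=2; Z=1.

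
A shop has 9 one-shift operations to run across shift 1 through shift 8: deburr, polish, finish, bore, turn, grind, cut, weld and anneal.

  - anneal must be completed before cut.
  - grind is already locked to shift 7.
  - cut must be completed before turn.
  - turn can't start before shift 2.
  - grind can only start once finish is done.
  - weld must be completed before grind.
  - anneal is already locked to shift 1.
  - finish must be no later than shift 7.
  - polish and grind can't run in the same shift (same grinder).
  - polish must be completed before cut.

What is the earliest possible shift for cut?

shift 2

Precedence pushes cut to at least shift 2; downstream work caps cut at shift 7.
cut at shift 2 is achievable: cut -> shift 2; finish -> shift 1; grind -> shift 7; bore -> shift 1; turn -> shift 3; weld -> shift 1; deburr -> shift 1; polish -> shift 1; anneal -> shift 1.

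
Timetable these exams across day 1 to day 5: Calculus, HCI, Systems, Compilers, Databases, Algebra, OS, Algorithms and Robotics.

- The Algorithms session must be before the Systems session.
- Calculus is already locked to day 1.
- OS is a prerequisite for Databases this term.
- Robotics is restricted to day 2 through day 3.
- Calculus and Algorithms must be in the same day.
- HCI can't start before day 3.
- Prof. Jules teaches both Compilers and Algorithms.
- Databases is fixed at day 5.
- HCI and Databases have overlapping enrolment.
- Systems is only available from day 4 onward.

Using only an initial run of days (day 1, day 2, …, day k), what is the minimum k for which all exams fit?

The precedence chain requires at least 2 distinct days.
Databases can't be placed before day 5, so the schedule must run through at least day 5.
5 works (last occupied day: day 5): for example Systems=day 4; Robotics=day 2; Compilers=day 2; Algorithms=day 1; HCI=day 3; Algebra=day 1; Databases=day 5; Calculus=day 1; OS=day 1.

5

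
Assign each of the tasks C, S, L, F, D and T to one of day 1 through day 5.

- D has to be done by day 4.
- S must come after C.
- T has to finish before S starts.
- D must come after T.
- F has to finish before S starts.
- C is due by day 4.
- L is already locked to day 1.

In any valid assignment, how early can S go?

Precedence pushes S to at least day 2.
S at day 2 is achievable: S=day 2, C=day 1, F=day 1, T=day 1, D=day 2, L=day 1.

day 2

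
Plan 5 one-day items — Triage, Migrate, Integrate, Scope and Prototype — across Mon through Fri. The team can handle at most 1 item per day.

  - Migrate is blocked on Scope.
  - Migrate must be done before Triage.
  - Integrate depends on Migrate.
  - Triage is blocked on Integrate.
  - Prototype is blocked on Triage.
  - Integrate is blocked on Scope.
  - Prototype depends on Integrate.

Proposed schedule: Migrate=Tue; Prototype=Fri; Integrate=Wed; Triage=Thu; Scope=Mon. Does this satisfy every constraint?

Yes

Integrate depends on Migrate — holds.
The team can handle at most 1 item per day — holds.
Prototype depends on Integrate — holds.
Migrate must be done before Triage — holds.
Migrate is blocked on Scope — holds.
Integrate is blocked on Scope — holds.
Triage is blocked on Integrate — holds.
Prototype is blocked on Triage — holds.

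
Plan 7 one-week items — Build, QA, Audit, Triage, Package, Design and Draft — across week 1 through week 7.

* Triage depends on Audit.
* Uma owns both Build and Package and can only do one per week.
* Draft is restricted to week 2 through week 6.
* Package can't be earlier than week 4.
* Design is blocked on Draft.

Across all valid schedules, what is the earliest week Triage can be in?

week 2

Precedence pushes Triage to at least week 2.
Triage at week 2 is achievable: Design in week 3; Draft in week 2; Audit in week 1; Package in week 4; QA in week 1; Triage in week 2; Build in week 1.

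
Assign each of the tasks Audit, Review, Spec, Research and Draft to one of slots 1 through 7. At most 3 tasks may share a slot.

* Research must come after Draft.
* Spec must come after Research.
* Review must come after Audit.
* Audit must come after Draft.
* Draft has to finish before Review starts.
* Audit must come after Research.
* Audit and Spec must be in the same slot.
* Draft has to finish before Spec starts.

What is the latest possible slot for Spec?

Precedence pushes Spec to at least 3; Spec must be in the same slot as Audit, which can't be after 6, so Spec is at most 6.
Spec at 6 is achievable: Review in 7; Draft in 1; Spec in 6; Research in 2; Audit in 6.

6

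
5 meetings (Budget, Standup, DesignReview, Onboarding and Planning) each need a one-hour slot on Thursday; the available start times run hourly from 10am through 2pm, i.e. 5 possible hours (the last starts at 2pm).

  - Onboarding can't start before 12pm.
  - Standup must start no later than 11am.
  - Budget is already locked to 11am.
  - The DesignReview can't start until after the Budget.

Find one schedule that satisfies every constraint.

Onboarding -> 12pm, Planning -> 10am, Standup -> 10am, DesignReview -> 12pm, Budget -> 11am

Checking: Budget(11am) before DesignReview(12pm); Standup=10am in [10am,11am]; Onboarding=12pm in [12pm,2pm]; Budget=11am in [11am,11am].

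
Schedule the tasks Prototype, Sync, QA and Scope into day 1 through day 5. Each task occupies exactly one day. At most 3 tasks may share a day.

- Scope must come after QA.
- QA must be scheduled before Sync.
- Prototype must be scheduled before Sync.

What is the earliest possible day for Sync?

Precedence pushes Sync to at least day 2.
Sync at day 2 is achievable: Scope=day 2; QA=day 1; Sync=day 2; Prototype=day 1.

day 2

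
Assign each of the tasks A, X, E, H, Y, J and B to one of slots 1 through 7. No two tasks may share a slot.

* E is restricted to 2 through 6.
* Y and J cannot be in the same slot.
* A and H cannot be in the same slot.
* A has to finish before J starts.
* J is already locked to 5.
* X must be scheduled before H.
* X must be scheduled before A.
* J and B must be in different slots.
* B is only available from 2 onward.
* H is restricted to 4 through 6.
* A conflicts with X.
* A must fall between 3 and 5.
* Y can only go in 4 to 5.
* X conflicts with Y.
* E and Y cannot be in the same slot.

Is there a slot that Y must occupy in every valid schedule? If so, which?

4

Y's window is 4–5.
J is fixed at 5, and Y can't share a slot with J.
So Y must be 4.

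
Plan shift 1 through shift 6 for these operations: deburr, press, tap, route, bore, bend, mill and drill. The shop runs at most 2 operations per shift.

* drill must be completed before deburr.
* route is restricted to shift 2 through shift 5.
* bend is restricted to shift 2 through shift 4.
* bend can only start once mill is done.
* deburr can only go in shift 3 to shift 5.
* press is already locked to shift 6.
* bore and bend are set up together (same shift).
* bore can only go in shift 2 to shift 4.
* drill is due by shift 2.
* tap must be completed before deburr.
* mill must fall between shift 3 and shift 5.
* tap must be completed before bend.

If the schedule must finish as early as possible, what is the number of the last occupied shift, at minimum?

6

The precedence chain requires at least 2 distinct shifts.
With at most 2 per shift and 8 operations, at least 4 shifts are needed.
press can't be placed before shift 6, so the schedule must run through at least shift 6.
6 works (last occupied shift: shift 6): for example bend in shift 4, press in shift 6, route in shift 2, deburr in shift 3, bore in shift 4, mill in shift 3, drill in shift 1, tap in shift 1.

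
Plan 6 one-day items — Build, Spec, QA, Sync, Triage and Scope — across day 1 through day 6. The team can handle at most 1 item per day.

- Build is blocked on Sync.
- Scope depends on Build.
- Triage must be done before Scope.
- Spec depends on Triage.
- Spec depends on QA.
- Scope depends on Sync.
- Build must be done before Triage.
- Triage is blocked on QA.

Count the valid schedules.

Splitting on Build: it can be day 2 (2), day 3 (4). Listing each branch's schedules as (Spec, QA, Sync, Triage, Scope) by day number:
Build=day 2: (5,3,1,4,6) (6,3,1,4,5) — 2.
Build=day 3: (5,1,2,4,6) (5,2,1,4,6) (6,1,2,4,5) (6,2,1,4,5) — 4.
Summing: 2 + 4 = 6.

6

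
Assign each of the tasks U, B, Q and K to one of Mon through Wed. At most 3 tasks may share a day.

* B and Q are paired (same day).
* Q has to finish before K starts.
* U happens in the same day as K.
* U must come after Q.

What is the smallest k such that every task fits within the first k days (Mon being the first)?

2 days

The precedence chain requires at least 2 distinct days.
With at most 3 per day and 4 tasks, at least 2 days are needed.
2 works (last occupied day: Tue): for example U in Tue; K in Tue; B in Mon; Q in Mon.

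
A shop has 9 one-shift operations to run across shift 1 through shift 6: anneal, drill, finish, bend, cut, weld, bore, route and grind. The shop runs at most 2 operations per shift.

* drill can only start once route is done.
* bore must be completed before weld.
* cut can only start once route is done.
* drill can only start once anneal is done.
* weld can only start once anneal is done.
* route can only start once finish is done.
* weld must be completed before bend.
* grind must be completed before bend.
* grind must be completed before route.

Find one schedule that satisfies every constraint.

bend -> shift 5; finish -> shift 1; route -> shift 2; bore -> shift 3; drill -> shift 3; cut -> shift 4; weld -> shift 4; grind -> shift 1; anneal -> shift 2

Checking: finish(shift 1) before route(shift 2); route(shift 2) before drill(shift 3); bore(shift 3) before weld(shift 4); weld(shift 4) before bend(shift 5); anneal(shift 2) before drill(shift 3); anneal(shift 2) before weld(shift 4); grind(shift 1) before route(shift 2); grind(shift 1) before bend(shift 5); route(shift 2) before cut(shift 4); max 2 per shift (cap 2).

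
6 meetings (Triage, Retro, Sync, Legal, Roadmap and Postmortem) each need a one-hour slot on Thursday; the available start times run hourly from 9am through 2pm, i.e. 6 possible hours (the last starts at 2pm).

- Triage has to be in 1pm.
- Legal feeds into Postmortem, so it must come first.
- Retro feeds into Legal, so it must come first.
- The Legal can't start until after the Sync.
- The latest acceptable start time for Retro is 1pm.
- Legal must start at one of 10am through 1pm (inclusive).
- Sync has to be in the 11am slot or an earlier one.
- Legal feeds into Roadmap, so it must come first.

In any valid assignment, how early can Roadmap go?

11am

Precedence pushes Roadmap to at least 11am.
Roadmap at 11am is achievable: Legal -> 10am, Sync -> 9am, Postmortem -> 11am, Roadmap -> 11am, Triage -> 1pm, Retro -> 9am.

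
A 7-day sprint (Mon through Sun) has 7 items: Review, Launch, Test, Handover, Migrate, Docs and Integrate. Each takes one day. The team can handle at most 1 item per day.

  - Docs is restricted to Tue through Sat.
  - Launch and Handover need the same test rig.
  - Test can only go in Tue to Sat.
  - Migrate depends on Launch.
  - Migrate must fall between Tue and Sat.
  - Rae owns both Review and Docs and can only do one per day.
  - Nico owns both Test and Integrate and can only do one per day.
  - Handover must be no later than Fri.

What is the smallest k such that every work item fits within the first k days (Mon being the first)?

The precedence chain requires at least 2 distinct days.
With at most 1 per day and 7 work items, at least 7 days are needed.
7 works (last occupied day: Sun): for example Launch in Mon, Migrate in Tue, Integrate in Sun, Test in Wed, Docs in Fri, Handover in Thu, Review in Sat.

7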